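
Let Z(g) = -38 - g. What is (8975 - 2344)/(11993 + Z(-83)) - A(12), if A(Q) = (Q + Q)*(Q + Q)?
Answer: -6927257/12038 ≈ -575.45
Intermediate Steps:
A(Q) = 4*Q**2 (A(Q) = (2*Q)*(2*Q) = 4*Q**2)
(8975 - 2344)/(11993 + Z(-83)) - A(12) = (8975 - 2344)/(11993 + (-38 - 1*(-83))) - 4*12**2 = 6631/(11993 + (-38 + 83)) - 4*144 = 6631/(11993 + 45) - 1*576 = 6631/12038 - 576 = -6927257/12038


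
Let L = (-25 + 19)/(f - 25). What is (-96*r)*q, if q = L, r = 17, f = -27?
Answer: -2448/13 ≈ -188.31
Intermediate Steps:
L = 3/26 (L = (-25 + 19)/(-27 - 25) = -6/(-52) = -6*(-1/52) = 3/26 ≈ 0.11538)
q = 3/26 ≈ 0.11538
(-96*r)*q = -96*17*(3/26) = -1632*3/26 = -2448/13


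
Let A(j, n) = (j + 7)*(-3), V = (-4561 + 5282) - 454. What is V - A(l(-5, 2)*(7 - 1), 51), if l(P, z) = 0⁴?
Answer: 288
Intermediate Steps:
l(P, z) = 0
V = 267 (V = 721 - 454 = 267)
A(j, n) = -21 - 3*j (A(j, n) = (7 + j)*(-3) = -21 - 3*j)
V - A(l(-5, 2)*(7 - 1), 51) = 267 - (-21 - 0*(7 - 1)) = 267 - (-21 - 0*6) = 267 - (-21 - 3*0) = 267 - (-21 + 0) = 267 - 1*(-21) = 267 + 21 = 288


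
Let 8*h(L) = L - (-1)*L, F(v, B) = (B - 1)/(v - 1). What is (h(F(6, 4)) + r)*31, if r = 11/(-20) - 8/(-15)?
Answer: 62/15 ≈ 4.1333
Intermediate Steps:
F(v, B) = (-1 + B)/(-1 + v)
h(L) = L/4 (h(L) = (L - (-1)*L)/8 = (L + L)/8 = (2*L)/8 = L/4)
r = -1/60 (r = 11*(-1/20) - 8*(-1/15) = -11/20 + 8/15 = -1/60 ≈ -0.016667)
(h(F(6, 4)) + r)*31 = (((-1 + 4)/(-1 + 6))/4 - 1/60)*31 = ((3/5)/4 - 1/60)*31 = (((1/5)*3)/4 - 1/60)*31 = ((1/4)*(3/5) - 1/60)*31 = (3/20 - 1/60)*31 = (2/15)*31 = 62/15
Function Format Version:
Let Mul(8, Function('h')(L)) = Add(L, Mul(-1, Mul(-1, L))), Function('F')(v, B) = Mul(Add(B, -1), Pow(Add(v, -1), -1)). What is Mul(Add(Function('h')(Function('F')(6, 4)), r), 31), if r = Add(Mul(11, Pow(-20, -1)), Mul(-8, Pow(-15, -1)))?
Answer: Rational(62, 15) ≈ 4.1333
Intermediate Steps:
Function('F')(v, B) = Mul(Pow(Add(-1, v), -1), Add(-1, B)) (Function('F')(v, B) = Mul(Add(-1, B), Pow(Add(-1, v), -1)) = Mul(Pow(Add(-1, v), -1), Add(-1, B)))
Function('h')(L) = Mul(Rational(1, 4), L) (Function('h')(L) = Mul(Rational(1, 8), Add(L, Mul(-1, Mul(-1, L)))) = Mul(Rational(1, 8), Add(L, L)) = Mul(Rational(1, 8), Mul(2, L)) = Mul(Rational(1, 4), L))
r = Rational(-1, 60) (r = Add(Mul(11, Rational(-1, 20)), Mul(-8, Rational(-1, 15))) = Add(Rational(-11, 20), Rational(8, 15)) = Rational(-1, 60) ≈ -0.016667)
Mul(Add(Function('h')(Function('F')(6, 4)), r), 31) = Mul(Add(Mul(Rational(1, 4), Mul(Pow(Add(-1, 6), -1), Add(-1, 4))), Rational(-1, 60)), 31) = Mul(Add(Mul(Rational(1, 4), Mul(Pow(5, -1), 3)), Rational(-1, 60)), 31) = Mul(Add(Mul(Rational(1, 4), Mul(Rational(1, 5), 3)), Rational(-1, 60)), 31) = Mul(Add(Mul(Rational(1, 4), Rational(3, 5)), Rational(-1, 60)), 31) = Mul(Add(Rational(3, 20), Rational(-1, 60)), 31) = Mul(Rational(2, 15), 31) = Rational(62, 15)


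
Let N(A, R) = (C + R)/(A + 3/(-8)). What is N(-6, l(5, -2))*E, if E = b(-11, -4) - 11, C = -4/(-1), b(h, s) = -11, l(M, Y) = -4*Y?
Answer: 704/17 ≈ 41.412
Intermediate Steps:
C = 4 (C = -4*(-1) = 4)
E = -22 (E = -11 - 11 = -22)
N(A, R) = (4 + R)/(-3/8 + A) (N(A, R) = (4 + R)/(A + 3/(-8)) = (4 + R)/(A + 3*(-1/8)) = (4 + R)/(A - 3/8) = (4 + R)/(-3/8 + A))
N(-6, l(5, -2))*E = (8*(4 - 4*(-2))/(-3 + 8*(-6)))*(-22) = (8*(4 + 8)/(-3 - 48))*(-22) = (8*12/(-51))*(-22) = (8*(-1/51)*12)*(-22) = -32/17*(-22) = 704/17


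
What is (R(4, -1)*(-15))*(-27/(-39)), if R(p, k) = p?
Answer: -540/13 ≈ -41.538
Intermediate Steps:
(R(4, -1)*(-15))*(-27/(-39)) = (4*(-15))*(-27/(-39)) = -(-1620)*(-1)/39 = -60*9/13 = -540/13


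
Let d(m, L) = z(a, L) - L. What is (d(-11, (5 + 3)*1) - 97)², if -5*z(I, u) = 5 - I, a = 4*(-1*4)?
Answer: 298116/25 ≈ 11925.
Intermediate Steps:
a = -16 (a = 4*(-4) = -16)
z(I, u) = -1 + I/5 (z(I, u) = -(5 - I)/5 = -1 + I/5)
d(m, L) = -21/5 - L (d(m, L) = (-1 + (⅕)*(-16)) - L = (-1 - 16/5) - L = -21/5 - L)
(d(-11, (5 + 3)*1) - 97)² = ((-21/5 - (5 + 3)) - 97)² = ((-21/5 - 8) - 97)² = (-61/5 - 97)² = (-546/5)² = 298116/25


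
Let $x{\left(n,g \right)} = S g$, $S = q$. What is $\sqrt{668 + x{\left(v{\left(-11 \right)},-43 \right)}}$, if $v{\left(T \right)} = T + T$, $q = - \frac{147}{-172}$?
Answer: $\frac{5 \sqrt{101}}{2} \approx 25.125$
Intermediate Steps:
$q = \frac{147}{172}$ ($q = \left(-147\right) \left(- \frac{1}{172}\right) = \frac{147}{172} \approx 0.85465$)
$S = \frac{147}{172} \approx 0.85465$
$v{\left(T \right)} = 2 T$
$x{\left(n,g \right)} = \frac{147 g}{172}$
$\sqrt{668 + x{\left(v{\left(-11 \right)},-43 \right)}} = \sqrt{668 + \frac{147}{172} \left(-43\right)} = \sqrt{668 - \frac{147}{4}} = \sqrt{\frac{2525}{4}} = \frac{5 \sqrt{101}}{2}$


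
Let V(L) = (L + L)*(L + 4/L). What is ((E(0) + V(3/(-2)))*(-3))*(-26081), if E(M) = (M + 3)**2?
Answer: 3364449/2 ≈ 1.6822e+6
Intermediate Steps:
E(M) = (3 + M)**2
V(L) = 2*L*(L + 4/L) (V(L) = (2*L)*(L + 4/L) = 2*L*(L + 4/L))
((E(0) + V(3/(-2)))*(-3))*(-26081) = (((3 + 0)**2 + (8 + 2*(3/(-2))**2))*(-3))*(-26081) = ((3**2 + (8 + 2*(3*(-1/2))**2))*(-3))*(-26081) = ((9 + (8 + 2*(-3/2)**2))*(-3))*(-26081) = ((9 + (8 + 2*(9/4)))*(-3))*(-26081) = ((9 + (8 + 9/2))*(-3))*(-26081) = ((9 + 25/2)*(-3))*(-26081) = ((43/2)*(-3))*(-26081) = -129/2*(-26081) = 3364449/2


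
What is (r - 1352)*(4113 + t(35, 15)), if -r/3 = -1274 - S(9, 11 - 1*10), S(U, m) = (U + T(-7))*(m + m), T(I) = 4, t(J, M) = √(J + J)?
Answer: 10479924 + 2548*√70 ≈ 1.0501e+7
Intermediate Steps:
t(J, M) = √2*√J (t(J, M) = √(2*J) = √2*√J)
S(U, m) = 2*m*(4 + U) (S(U, m) = (U + 4)*(m + m) = (4 + U)*(2*m) = 2*m*(4 + U))
r = 3900 (r = -3*(-1274 - 2*(11 - 1*10)*(4 + 9)) = -3*(-1274 - 2*(11 - 10)*13) = -3*(-1274 - 2*13) = -3*(-1274 - 1*26) = -3*(-1274 - 26) = -3*(-1300) = 3900)
(r - 1352)*(4113 + t(35, 15)) = (3900 - 1352)*(4113 + √2*√35) = 2548*(4113 + √70) = 10479924 + 2548*√70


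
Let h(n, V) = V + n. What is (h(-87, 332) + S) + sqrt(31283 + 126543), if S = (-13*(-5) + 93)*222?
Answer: 35321 + sqrt(157826) ≈ 35718.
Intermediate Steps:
S = 35076 (S = (65 + 93)*222 = 158*222 = 35076)
(h(-87, 332) + S) + sqrt(31283 + 126543) = ((332 - 87) + 35076) + sqrt(31283 + 126543) = (245 + 35076) + sqrt(157826) = 35321 + sqrt(157826)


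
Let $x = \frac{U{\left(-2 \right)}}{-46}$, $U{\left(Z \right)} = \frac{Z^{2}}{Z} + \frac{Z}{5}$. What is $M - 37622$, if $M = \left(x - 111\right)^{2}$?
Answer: $- \frac{334758869}{13225} \approx -25313.0$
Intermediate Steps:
$U{\left(Z \right)} = \frac{6 Z}{5}$ ($U{\left(Z \right)} = Z + Z \frac{1}{5} = Z + \frac{Z}{5} = \frac{6 Z}{5}$)
$x = \frac{6}{115}$ ($x = \frac{\frac{6}{5} \left(-2\right)}{-46} = \left(- \frac{12}{5}\right) \left(- \frac{1}{46}\right) = \frac{6}{115} \approx 0.052174$)
$M = \frac{162792081}{13225}$ ($M = \left(\frac{6}{115} - 111\right)^{2} = \left(- \frac{12759}{115}\right)^{2} = \frac{162792081}{13225} \approx 12309.0$)
$M - 37622 = \frac{162792081}{13225} - 37622 = - \frac{334758869}{13225}$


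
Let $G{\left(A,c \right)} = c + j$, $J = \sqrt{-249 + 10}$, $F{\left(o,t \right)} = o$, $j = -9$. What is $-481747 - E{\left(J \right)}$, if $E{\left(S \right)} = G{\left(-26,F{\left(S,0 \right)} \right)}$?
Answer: $-481738 - i \sqrt{239} \approx -4.8174 \cdot 10^{5} - 15.46 i$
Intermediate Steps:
$J = i \sqrt{239}$ ($J = \sqrt{-239} = i \sqrt{239} \approx 15.46 i$)
$G{\left(A,c \right)} = -9 + c$ ($G{\left(A,c \right)} = c - 9 = -9 + c$)
$E{\left(S \right)} = -9 + S$
$-481747 - E{\left(J \right)} = -481747 - \left(-9 + i \sqrt{239}\right) = -481747 + \left(9 - i \sqrt{239}\right) = -481738 - i \sqrt{239}$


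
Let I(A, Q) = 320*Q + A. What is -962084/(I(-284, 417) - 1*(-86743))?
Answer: -962084/219899 ≈ -4.3751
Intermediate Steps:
I(A, Q) = A + 320*Q
-962084/(I(-284, 417) - 1*(-86743)) = -962084/((-284 + 320*417) - 1*(-86743)) = -962084/((-284 + 133440) + 86743) = -962084/(133156 + 86743) = -962084/219899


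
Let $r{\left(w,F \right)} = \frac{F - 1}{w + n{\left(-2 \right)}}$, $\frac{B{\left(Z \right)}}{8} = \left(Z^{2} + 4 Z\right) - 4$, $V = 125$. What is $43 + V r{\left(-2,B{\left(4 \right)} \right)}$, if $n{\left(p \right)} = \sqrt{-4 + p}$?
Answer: $\frac{- 27789 i + 43 \sqrt{6}}{\sqrt{6} + 2 i} \approx -5532.0 - 6828.0 i$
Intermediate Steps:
$B{\left(Z \right)} = -32 + 8 Z^{2} + 32 Z$ ($B{\left(Z \right)} = 8 \left(\left(Z^{2} + 4 Z\right) - 4\right) = 8 \left(-4 + Z^{2} + 4 Z\right) = -32 + 8 Z^{2} + 32 Z$)
$r{\left(w,F \right)} = \frac{-1 + F}{w + i \sqrt{6}}$ ($r{\left(w,F \right)} = \frac{F - 1}{w + \sqrt{-4 - 2}} = \frac{-1 + F}{w + \sqrt{-6}} = \frac{-1 + F}{w + i \sqrt{6}}$)
$43 + V r{\left(-2,B{\left(4 \right)} \right)} = 43 + 125 \frac{-1 + \left(-32 + 8 \cdot 4^{2} + 32 \cdot 4\right)}{-2 + i \sqrt{6}} = 43 + 125 \frac{-1 + \left(-32 + 8 \cdot 16 + 128\right)}{-2 + i \sqrt{6}} = 43 + 125 \frac{-1 + \left(-32 + 128 + 128\right)}{-2 + i \sqrt{6}} = 43 + 125 \frac{-1 + 224}{-2 + i \sqrt{6}} = 43 + 125 \frac{1}{-2 + i \sqrt{6}} \cdot 223 = 43 + 125 \frac{223}{-2 + i \sqrt{6}} = 43 + \frac{27875}{-2 + i \sqrt{6}}$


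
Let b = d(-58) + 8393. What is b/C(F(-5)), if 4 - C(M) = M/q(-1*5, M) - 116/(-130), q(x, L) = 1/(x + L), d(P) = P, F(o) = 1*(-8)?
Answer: -541775/6558 ≈ -82.613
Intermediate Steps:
F(o) = -8
q(x, L) = 1/(L + x)
C(M) = 202/65 - M*(-5 + M) (C(M) = 4 - (M/(1/(M - 1*5)) - 116/(-130)) = 4 - (M/(1/(M - 5)) - 116*(-1/130)) = 4 - (M/(1/(-5 + M)) + 58/65) = 4 - (M*(-5 + M) + 58/65) = 4 - (58/65 + M*(-5 + M)) = 4 + (-58/65 - M*(-5 + M)) = 202/65 - M*(-5 + M))
b = 8335 (b = -58 + 8393 = 8335)
b/C(F(-5)) = 8335/(202/65 - 1*(-8)*(-5 - 8)) = 8335/(202/65 - 1*(-8)*(-13)) = 8335/(202/65 - 104) = 8335/(-6558/65) = 8335*(-65/6558) = -541775/6558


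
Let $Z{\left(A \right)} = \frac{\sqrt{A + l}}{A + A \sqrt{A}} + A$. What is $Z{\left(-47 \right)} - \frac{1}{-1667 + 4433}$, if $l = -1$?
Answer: $\frac{- 6110141 \sqrt{47} - 11064 \sqrt{3} + 6110141 i}{130002 \left(\sqrt{47} - i\right)} \approx -47.021 - 0.003071 i$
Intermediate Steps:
$Z{\left(A \right)} = A + \frac{\sqrt{-1 + A}}{A + A^{\frac{3}{2}}}$ ($Z{\left(A \right)} = \frac{\sqrt{A - 1}}{A + A \sqrt{A}} + A = \frac{\sqrt{-1 + A}}{A + A^{\frac{3}{2}}} + A = A + \frac{\sqrt{-1 + A}}{A + A^{\frac{3}{2}}}$)
$Z{\left(-47 \right)} - \frac{1}{-1667 + 4433} = \frac{\left(-47\right)^{2} + \left(-47\right)^{\frac{5}{2}} + \sqrt{-1 - 47}}{-47 + \left(-47\right)^{\frac{3}{2}}} - \frac{1}{-1667 + 4433} = \frac{2209 + 2209 i \sqrt{47} + \sqrt{-48}}{-47 - 47 i \sqrt{47}} - \frac{1}{2766} = \frac{2209 + 2209 i \sqrt{47} + 4 i \sqrt{3}}{-47 - 47 i \sqrt{47}} - \frac{1}{2766} = \frac{2209 + 4 i \sqrt{3} + 2209 i \sqrt{47}}{-47 - 47 i \sqrt{47}} - \frac{1}{2766} = - \frac{1}{2766} + \frac{2209 + 4 i \sqrt{3} + 2209 i \sqrt{47}}{-47 - 47 i \sqrt{47}}$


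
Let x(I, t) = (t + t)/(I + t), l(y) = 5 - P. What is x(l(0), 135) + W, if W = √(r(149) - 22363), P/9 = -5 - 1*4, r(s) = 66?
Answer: 270/221 + I*√22297 ≈ 1.2217 + 149.32*I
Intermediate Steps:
P = -81 (P = 9*(-5 - 1*4) = 9*(-5 - 4) = 9*(-9) = -81)
l(y) = 86 (l(y) = 5 - 1*(-81) = 5 + 81 = 86)
x(I, t) = 2*t/(I + t) (x(I, t) = (2*t)/(I + t) = 2*t/(I + t))
W = I*√22297 (W = √(66 - 22363) = √(-22297) = I*√22297 ≈ 149.32*I)
x(l(0), 135) + W = 2*135/(86 + 135) + I*√22297 = 2*135/221 + I*√22297 = 2*135*(1/221) + I*√22297 = 270/221 + I*√22297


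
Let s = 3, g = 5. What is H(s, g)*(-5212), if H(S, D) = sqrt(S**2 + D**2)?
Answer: -5212*sqrt(34) ≈ -30391.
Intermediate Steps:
H(S, D) = sqrt(D**2 + S**2)
H(s, g)*(-5212) = sqrt(5**2 + 3**2)*(-5212) = sqrt(25 + 9)*(-5212) = sqrt(34)*(-5212) = -5212*sqrt(34)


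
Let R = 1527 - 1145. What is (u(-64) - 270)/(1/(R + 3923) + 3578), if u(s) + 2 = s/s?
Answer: -1166655/15403291 ≈ -0.075741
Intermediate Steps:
R = 382
u(s) = -1 (u(s) = -2 + s/s = -2 + 1 = -1)
(u(-64) - 270)/(1/(R + 3923) + 3578) = (-1 - 270)/(1/(382 + 3923) + 3578) = -271/(1/4305 + 3578) = -271/15403291/4305 = -271*4305/15403291 = -1166655/15403291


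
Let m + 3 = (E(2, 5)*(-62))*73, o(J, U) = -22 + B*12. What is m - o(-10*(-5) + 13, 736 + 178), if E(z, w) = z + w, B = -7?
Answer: -31579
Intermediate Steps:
E(z, w) = w + z
o(J, U) = -106 (o(J, U) = -22 - 7*12 = -22 - 84 = -106)
m = -31685 (m = -3 + ((5 + 2)*(-62))*73 = -3 + (7*(-62))*73 = -3 - 434*73 = -3 - 31682 = -31685)
m - o(-10*(-5) + 13, 736 + 178) = -31685 - 1*(-106) = -31685 + 106 = -31579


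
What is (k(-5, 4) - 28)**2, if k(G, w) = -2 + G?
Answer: 1225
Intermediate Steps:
(k(-5, 4) - 28)**2 = ((-2 - 5) - 28)**2 = (-7 - 28)**2 = (-35)**2 = 1225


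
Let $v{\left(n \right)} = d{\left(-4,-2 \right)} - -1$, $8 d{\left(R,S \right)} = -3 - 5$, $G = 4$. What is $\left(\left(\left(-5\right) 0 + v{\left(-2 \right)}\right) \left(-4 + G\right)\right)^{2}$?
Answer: $0$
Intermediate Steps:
$d{\left(R,S \right)} = -1$ ($d{\left(R,S \right)} = \frac{-3 - 5}{8} = \frac{1}{8} \left(-8\right) = -1$)
$v{\left(n \right)} = 0$ ($v{\left(n \right)} = -1 - -1 = -1 + 1 = 0$)
$\left(\left(\left(-5\right) 0 + v{\left(-2 \right)}\right) \left(-4 + G\right)\right)^{2} = \left(\left(\left(-5\right) 0 + 0\right) \left(-4 + 4\right)\right)^{2} = \left(\left(0 + 0\right) 0\right)^{2} = \left(0 \cdot 0\right)^{2} = 0^{2} = 0$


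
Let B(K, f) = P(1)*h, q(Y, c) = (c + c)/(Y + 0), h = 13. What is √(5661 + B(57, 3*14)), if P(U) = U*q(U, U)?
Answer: 11*√47 ≈ 75.412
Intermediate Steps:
q(Y, c) = 2*c/Y (q(Y, c) = (2*c)/Y = 2*c/Y)
P(U) = 2*U (P(U) = U*(2*U/U) = U*2 = 2*U)
B(K, f) = 26 (B(K, f) = (2*1)*13 = 2*13 = 26)
√(5661 + B(57, 3*14)) = √(5661 + 26) = √5687 = 11*√47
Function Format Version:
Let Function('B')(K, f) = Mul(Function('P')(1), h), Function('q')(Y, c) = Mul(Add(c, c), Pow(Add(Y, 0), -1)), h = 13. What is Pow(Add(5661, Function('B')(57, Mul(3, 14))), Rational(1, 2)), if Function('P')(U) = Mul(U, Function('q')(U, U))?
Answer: Mul(11, Pow(47, Rational(1, 2))) ≈ 75.412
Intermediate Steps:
Function('q')(Y, c) = Mul(2, c, Pow(Y, -1)) (Function('q')(Y, c) = Mul(Mul(2, c), Pow(Y, -1)) = Mul(2, c, Pow(Y, -1)))
Function('P')(U) = Mul(2, U) (Function('P')(U) = Mul(U, Mul(2, U, Pow(U, -1))) = Mul(U, 2) = Mul(2, U))
Function('B')(K, f) = 26 (Function('B')(K, f) = Mul(Mul(2, 1), 13) = Mul(2, 13) = 26)
Pow(Add(5661, Function('B')(57, Mul(3, 14))), Rational(1, 2)) = Pow(Add(5661, 26), Rational(1, 2)) = Pow(5687, Rational(1, 2)) = Mul(11, Pow(47, Rational(1, 2)))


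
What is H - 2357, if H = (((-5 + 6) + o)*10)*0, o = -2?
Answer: -2357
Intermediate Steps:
H = 0 (H = (((-5 + 6) - 2)*10)*0 = ((1 - 2)*10)*0 = -1*10*0 = -10*0 = 0)
H - 2357 = 0 - 2357 = -2357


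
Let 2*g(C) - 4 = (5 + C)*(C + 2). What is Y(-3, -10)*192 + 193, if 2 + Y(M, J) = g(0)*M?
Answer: -4223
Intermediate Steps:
g(C) = 2 + (2 + C)*(5 + C)/2 (g(C) = 2 + ((5 + C)*(C + 2))/2 = 2 + ((5 + C)*(2 + C))/2 = 2 + ((2 + C)*(5 + C))/2 = 2 + (2 + C)*(5 + C)/2)
Y(M, J) = -2 + 7*M (Y(M, J) = -2 + (7 + (1/2)*0**2 + (7/2)*0)*M = -2 + (7 + (1/2)*0 + 0)*M = -2 + (7 + 0 + 0)*M = -2 + 7*M)
Y(-3, -10)*192 + 193 = (-2 + 7*(-3))*192 + 193 = (-2 - 21)*192 + 193 = -23*192 + 193 = -4416 + 193 = -4223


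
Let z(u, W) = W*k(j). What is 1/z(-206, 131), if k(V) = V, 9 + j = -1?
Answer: -1/1310 ≈ -0.00076336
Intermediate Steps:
j = -10 (j = -9 - 1 = -10)
z(u, W) = -10*W (z(u, W) = W*(-10) = -10*W)
1/z(-206, 131) = 1/(-10*131) = 1/(-1310) = -1/1310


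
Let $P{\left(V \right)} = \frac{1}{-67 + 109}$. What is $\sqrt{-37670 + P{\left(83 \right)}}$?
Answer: $\frac{i \sqrt{66449838}}{42} \approx 194.09 i$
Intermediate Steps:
$P{\left(V \right)} = \frac{1}{42}$
$\sqrt{-37670 + P{\left(83 \right)}} = \sqrt{-37670 + \frac{1}{42}} = \sqrt{- \frac{1582139}{42}} = \frac{i \sqrt{66449838}}{42}$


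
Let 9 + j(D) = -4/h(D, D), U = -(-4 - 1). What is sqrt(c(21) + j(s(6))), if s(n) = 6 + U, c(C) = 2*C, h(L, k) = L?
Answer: sqrt(3949)/11 ≈ 5.7128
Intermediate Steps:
U = 5 (U = -1*(-5) = 5)
s(n) = 11 (s(n) = 6 + 5 = 11)
j(D) = -9 - 4/D
sqrt(c(21) + j(s(6))) = sqrt(2*21 + (-9 - 4/11)) = sqrt(42 + (-9 - 4*1/11)) = sqrt(42 + (-9 - 4/11)) = sqrt(42 - 103/11) = sqrt(359/11) = sqrt(3949)/11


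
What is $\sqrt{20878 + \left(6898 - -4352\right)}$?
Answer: $8 \sqrt{502} \approx 179.24$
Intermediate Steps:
$\sqrt{20878 + \left(6898 - -4352\right)} = \sqrt{20878 + \left(6898 + 4352\right)} = \sqrt{20878 + 11250} = \sqrt{32128} = 8 \sqrt{502}$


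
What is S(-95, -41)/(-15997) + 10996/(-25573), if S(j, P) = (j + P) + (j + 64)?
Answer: -171632321/409091281 ≈ -0.41955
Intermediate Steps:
S(j, P) = 64 + P + 2*j (S(j, P) = (P + j) + (64 + j) = 64 + P + 2*j)
S(-95, -41)/(-15997) + 10996/(-25573) = (64 - 41 + 2*(-95))/(-15997) + 10996/(-25573) = (64 - 41 - 190)*(-1/15997) + 10996*(-1/25573) = -167*(-1/15997) - 10996/25573 = 167/15997 - 10996/25573 = -171632321/409091281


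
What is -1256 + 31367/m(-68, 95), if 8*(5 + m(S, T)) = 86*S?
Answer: -955783/736 ≈ -1298.6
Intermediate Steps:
m(S, T) = -5 + 43*S/4 (m(S, T) = -5 + (86*S)/8 = -5 + 43*S/4)
-1256 + 31367/m(-68, 95) = -1256 + 31367/(-5 + (43/4)*(-68)) = -1256 + 31367/(-5 - 731) = -1256 + 31367/(-736) = -1256 + 31367*(-1/736) = -1256 - 31367/736 = -955783/736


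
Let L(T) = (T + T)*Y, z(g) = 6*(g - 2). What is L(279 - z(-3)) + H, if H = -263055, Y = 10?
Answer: -256875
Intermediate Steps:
z(g) = -12 + 6*g (z(g) = 6*(-2 + g) = -12 + 6*g)
L(T) = 20*T (L(T) = (T + T)*10 = (2*T)*10 = 20*T)
L(279 - z(-3)) + H = 20*(279 - (-12 + 6*(-3))) - 263055 = 20*(279 - (-12 - 18)) - 263055 = 20*(279 - 1*(-30)) - 263055 = 20*(279 + 30) - 263055 = 20*309 - 263055 = 6180 - 263055 = -256875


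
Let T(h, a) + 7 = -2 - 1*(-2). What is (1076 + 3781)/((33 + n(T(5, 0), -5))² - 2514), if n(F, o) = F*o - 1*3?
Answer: 4857/1711 ≈ 2.8387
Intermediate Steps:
T(h, a) = -7 (T(h, a) = -7 + (-2 - 1*(-2)) = -7 + (-2 + 2) = -7 + 0 = -7)
n(F, o) = -3 + F*o (n(F, o) = F*o - 3 = -3 + F*o)
(1076 + 3781)/((33 + n(T(5, 0), -5))² - 2514) = (1076 + 3781)/((33 + (-3 - 7*(-5)))² - 2514) = 4857/((33 + (-3 + 35))² - 2514) = 4857/((33 + 32)² - 2514) = 4857/(65² - 2514) = 4857/(4225 - 2514) = 4857/1711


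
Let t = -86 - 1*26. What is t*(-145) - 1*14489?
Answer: 1751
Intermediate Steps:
t = -112 (t = -86 - 26 = -112)
t*(-145) - 1*14489 = -112*(-145) - 1*14489 = 16240 - 14489 = 1751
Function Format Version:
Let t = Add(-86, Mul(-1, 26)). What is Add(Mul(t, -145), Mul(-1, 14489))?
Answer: 1751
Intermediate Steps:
t = -112 (t = Add(-86, -26) = -112)
Add(Mul(t, -145), Mul(-1, 14489)) = Add(Mul(-112, -145), Mul(-1, 14489)) = Add(16240, -14489) = 1751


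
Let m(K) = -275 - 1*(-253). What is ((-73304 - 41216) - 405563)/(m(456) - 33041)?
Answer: 173361/11021 ≈ 15.730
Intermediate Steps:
m(K) = -22 (m(K) = -275 + 253 = -22)
((-73304 - 41216) - 405563)/(m(456) - 33041) = ((-73304 - 41216) - 405563)/(-22 - 33041) = (-114520 - 405563)/(-33063) = -520083*(-1/33063) = 173361/11021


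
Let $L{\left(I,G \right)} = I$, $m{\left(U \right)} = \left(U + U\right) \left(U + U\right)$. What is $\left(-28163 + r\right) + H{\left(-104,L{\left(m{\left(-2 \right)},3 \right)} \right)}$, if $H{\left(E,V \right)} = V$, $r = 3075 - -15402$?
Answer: $-9670$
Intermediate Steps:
$r = 18477$ ($r = 3075 + 15402 = 18477$)
$m{\left(U \right)} = 4 U^{2}$ ($m{\left(U \right)} = 2 U 2 U = 4 U^{2}$)
$\left(-28163 + r\right) + H{\left(-104,L{\left(m{\left(-2 \right)},3 \right)} \right)} = \left(-28163 + 18477\right) + 4 \left(-2\right)^{2} = -9686 + 4 \cdot 4 = -9686 + 16 = -9670$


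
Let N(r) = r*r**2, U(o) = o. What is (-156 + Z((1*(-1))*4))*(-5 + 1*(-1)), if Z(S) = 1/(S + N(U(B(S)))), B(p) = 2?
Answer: 1869/2 ≈ 934.50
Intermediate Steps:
N(r) = r**3
Z(S) = 1/(8 + S) (Z(S) = 1/(S + 2**3) = 1/(S + 8) = 1/(8 + S))
(-156 + Z((1*(-1))*4))*(-5 + 1*(-1)) = (-156 + 1/(8 + (1*(-1))*4))*(-5 + 1*(-1)) = (-156 + 1/(8 - 1*4))*(-5 - 1) = (-156 + 1/(8 - 4))*(-6) = (-156 + 1/4)*(-6) = -623/4*(-6) = 1869/2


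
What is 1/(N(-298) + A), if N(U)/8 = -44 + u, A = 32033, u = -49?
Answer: 1/31289 ≈ 3.1960e-5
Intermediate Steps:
N(U) = -744 (N(U) = 8*(-44 - 49) = 8*(-93) = -744)
1/(N(-298) + A) = 1/(-744 + 32033) = 1/31289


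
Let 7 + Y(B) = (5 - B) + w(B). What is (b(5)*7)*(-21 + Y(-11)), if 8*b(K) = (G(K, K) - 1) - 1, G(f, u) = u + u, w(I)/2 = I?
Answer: -238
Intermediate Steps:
w(I) = 2*I
G(f, u) = 2*u
b(K) = -¼ + K/4 (b(K) = ((2*K - 1) - 1)/8 = ((-1 + 2*K) - 1)/8 = (-2 + 2*K)/8 = -¼ + K/4)
Y(B) = -2 + B (Y(B) = -7 + ((5 - B) + 2*B) = -7 + (5 + B) = -2 + B)
(b(5)*7)*(-21 + Y(-11)) = ((-¼ + (¼)*5)*7)*(-21 + (-2 - 11)) = ((-¼ + 5/4)*7)*(-21 - 13) = (1*7)*(-34) = 7*(-34) = -238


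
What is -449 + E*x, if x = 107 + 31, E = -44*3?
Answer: -18665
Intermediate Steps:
E = -132
x = 138
-449 + E*x = -449 - 132*138 = -449 - 18216 = -18665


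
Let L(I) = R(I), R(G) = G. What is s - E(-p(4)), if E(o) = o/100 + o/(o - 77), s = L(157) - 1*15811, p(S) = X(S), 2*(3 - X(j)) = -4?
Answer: -12836289/820 ≈ -15654.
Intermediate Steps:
X(j) = 5 (X(j) = 3 - ½*(-4) = 3 + 2 = 5)
L(I) = I
p(S) = 5
s = -15654 (s = 157 - 1*15811 = 157 - 15811 = -15654)
E(o) = o/100 + o/(-77 + o) (E(o) = o*(1/100) + o/(-77 + o) = o/100 + o/(-77 + o))
s - E(-p(4)) = -15654 - (-1*5)*(23 - 1*5)/(100*(-77 - 1*5)) = -15654 - (-5)*(23 - 5)/(100*(-77 - 5)) = -15654 - (-5)*18/(100*(-82)) = -15654 - (-5)*(-1)*18/(100*82) = -15654 - 1*9/820 = -15654 - 9/820 = -12836289/820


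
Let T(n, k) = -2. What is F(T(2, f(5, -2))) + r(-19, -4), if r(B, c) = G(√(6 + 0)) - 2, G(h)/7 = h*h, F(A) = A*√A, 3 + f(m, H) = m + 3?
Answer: 40 - 2*I*√2 ≈ 40.0 - 2.8284*I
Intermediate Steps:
f(m, H) = m (f(m, H) = -3 + (m + 3) = -3 + (3 + m) = m)
F(A) = A^(3/2)
G(h) = 7*h² (G(h) = 7*(h*h) = 7*h²)
r(B, c) = 40 (r(B, c) = 7*(√(6 + 0))² - 2 = 7*(√6)² - 2 = 7*6 - 2 = 42 - 2 = 40)
F(T(2, f(5, -2))) + r(-19, -4) = (-2)^(3/2) + 40 = -2*I*√2 + 40 = 40 - 2*I*√2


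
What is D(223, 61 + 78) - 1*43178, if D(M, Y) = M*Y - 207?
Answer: -12388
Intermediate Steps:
D(M, Y) = -207 + M*Y
D(223, 61 + 78) - 1*43178 = (-207 + 223*(61 + 78)) - 1*43178 = (-207 + 223*139) - 43178 = (-207 + 30997) - 43178 = 30790 - 43178 = -12388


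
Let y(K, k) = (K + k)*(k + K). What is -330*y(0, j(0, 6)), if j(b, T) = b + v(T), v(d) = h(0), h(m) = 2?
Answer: -1320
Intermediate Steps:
v(d) = 2
j(b, T) = 2 + b (j(b, T) = b + 2 = 2 + b)
y(K, k) = (K + k)² (y(K, k) = (K + k)*(K + k) = (K + k)²)
-330*y(0, j(0, 6)) = -330*(0 + (2 + 0))² = -330*(0 + 2)² = -330*2² = -330*4 = -10*132 = -1320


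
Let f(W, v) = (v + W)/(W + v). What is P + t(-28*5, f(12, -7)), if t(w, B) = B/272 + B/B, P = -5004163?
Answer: -1361132063/272 ≈ -5.0042e+6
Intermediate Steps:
f(W, v) = 1 (f(W, v) = (W + v)/(W + v) = 1)
t(w, B) = 1 + B/272 (t(w, B) = B*(1/272) + 1 = B/272 + 1 = 1 + B/272)
P + t(-28*5, f(12, -7)) = -5004163 + (1 + (1/272)*1) = -5004163 + (1 + 1/272) = -5004163 + 273/272 = -1361132063/272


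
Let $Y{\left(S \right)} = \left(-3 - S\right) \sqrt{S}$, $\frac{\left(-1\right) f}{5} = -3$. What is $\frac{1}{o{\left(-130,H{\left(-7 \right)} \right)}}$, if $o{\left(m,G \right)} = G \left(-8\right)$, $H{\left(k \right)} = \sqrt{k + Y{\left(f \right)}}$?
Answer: $\frac{i}{8 \sqrt{7 + 18 \sqrt{15}}} \approx 0.014272 i$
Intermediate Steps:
$f = 15$ ($f = \left(-5\right) \left(-3\right) = 15$)
$Y{\left(S \right)} = \sqrt{S} \left(-3 - S\right)$
$H{\left(k \right)} = \sqrt{k - 18 \sqrt{15}}$ ($H{\left(k \right)} = \sqrt{k + \sqrt{15} \left(-3 - 15\right)} = \sqrt{k + \sqrt{15} \left(-18\right)} = \sqrt{k - 18 \sqrt{15}}$)
$o{\left(m,G \right)} = - 8 G$
$\frac{1}{o{\left(-130,H{\left(-7 \right)} \right)}} = \frac{1}{\left(-8\right) \sqrt{-7 - 18 \sqrt{15}}} = - \frac{1}{8 \sqrt{-7 - 18 \sqrt{15}}}$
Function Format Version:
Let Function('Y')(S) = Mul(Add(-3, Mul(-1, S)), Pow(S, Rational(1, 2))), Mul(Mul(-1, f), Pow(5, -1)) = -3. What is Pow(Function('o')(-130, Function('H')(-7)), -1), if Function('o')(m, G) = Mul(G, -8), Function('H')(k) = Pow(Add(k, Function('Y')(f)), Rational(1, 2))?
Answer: Mul(Rational(1, 8), I, Pow(Add(7, Mul(18, Pow(15, Rational(1, 2)))), Rational(-1, 2))) ≈ Mul(0.014272, I)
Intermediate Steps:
f = 15 (f = Mul(-5, -3) = 15)
Function('Y')(S) = Mul(Pow(S, Rational(1, 2)), Add(-3, Mul(-1, S)))
Function('H')(k) = Pow(Add(k, Mul(-18, Pow(15, Rational(1, 2)))), Rational(1, 2)) (Function('H')(k) = Pow(Add(k, Mul(Pow(15, Rational(1, 2)), Add(-3, Mul(-1, 15)))), Rational(1, 2)) = Pow(Add(k, Mul(Pow(15, Rational(1, 2)), Add(-3, -15))), Rational(1, 2)) = Pow(Add(k, Mul(Pow(15, Rational(1, 2)), -18)), Rational(1, 2)) = Pow(Add(k, Mul(-18, Pow(15, Rational(1, 2)))), Rational(1, 2)))
Function('o')(m, G) = Mul(-8, G)
Pow(Function('o')(-130, Function('H')(-7)), -1) = Pow(Mul(-8, Pow(Add(-7, Mul(-18, Pow(15, Rational(1, 2)))), Rational(1, 2))), -1) = Mul(Rational(-1, 8), Pow(Add(-7, Mul(-18, Pow(15, Rational(1, 2)))), Rational(-1, 2)))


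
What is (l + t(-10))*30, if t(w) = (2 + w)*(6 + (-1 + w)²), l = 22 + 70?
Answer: -27720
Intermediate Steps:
l = 92
(l + t(-10))*30 = (92 + (14 + (-10)³ + 3*(-10)))*30 = (92 + (14 - 1000 - 30))*30 = (92 - 1016)*30 = -924*30 = -27720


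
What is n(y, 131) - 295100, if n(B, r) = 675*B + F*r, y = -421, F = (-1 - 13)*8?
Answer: -593947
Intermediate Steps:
F = -112 (F = -14*8 = -112)
n(B, r) = -112*r + 675*B (n(B, r) = 675*B - 112*r = -112*r + 675*B)
n(y, 131) - 295100 = (-112*131 + 675*(-421)) - 295100 = (-14672 - 284175) - 295100 = -298847 - 295100 = -593947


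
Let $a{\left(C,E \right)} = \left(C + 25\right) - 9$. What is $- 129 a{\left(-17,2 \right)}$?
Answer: $129$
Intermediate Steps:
$a{\left(C,E \right)} = 16 + C$ ($a{\left(C,E \right)} = \left(25 + C\right) - 9 = 16 + C$)
$- 129 a{\left(-17,2 \right)} = - 129 \left(16 - 17\right) = \left(-129\right) \left(-1\right) = 129$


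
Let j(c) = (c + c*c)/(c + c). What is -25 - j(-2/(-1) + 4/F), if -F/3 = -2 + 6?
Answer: -79/3 ≈ -26.333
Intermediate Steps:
F = -12 (F = -3*(-2 + 6) = -3*4 = -12)
j(c) = (c + c**2)/(2*c) (j(c) = (c + c**2)/((2*c)) = (c + c**2)*(1/(2*c)) = (c + c**2)/(2*c))
-25 - j(-2/(-1) + 4/F) = -25 - (1/2 + (-2/(-1) + 4/(-12))/2) = -25 - (1/2 + (-2*(-1) + 4*(-1/12))/2) = -25 - (1/2 + (2 - 1/3)/2) = -25 - (1/2 + (1/2)*(5/3)) = -25 - (1/2 + 5/6) = -25 - 1*4/3 = -25 - 4/3 = -79/3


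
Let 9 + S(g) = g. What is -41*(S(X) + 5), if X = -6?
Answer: 410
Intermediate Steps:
S(g) = -9 + g
-41*(S(X) + 5) = -41*((-9 - 6) + 5) = -41*(-15 + 5) = -41*(-10) = 410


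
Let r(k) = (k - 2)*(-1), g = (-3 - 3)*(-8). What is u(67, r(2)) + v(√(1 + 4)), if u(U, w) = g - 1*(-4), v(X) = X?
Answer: 52 + √5 ≈ 54.236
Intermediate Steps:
g = 48 (g = -6*(-8) = 48)
r(k) = 2 - k (r(k) = (-2 + k)*(-1) = 2 - k)
u(U, w) = 52 (u(U, w) = 48 - 1*(-4) = 48 + 4 = 52)
u(67, r(2)) + v(√(1 + 4)) = 52 + √(1 + 4) = 52 + √5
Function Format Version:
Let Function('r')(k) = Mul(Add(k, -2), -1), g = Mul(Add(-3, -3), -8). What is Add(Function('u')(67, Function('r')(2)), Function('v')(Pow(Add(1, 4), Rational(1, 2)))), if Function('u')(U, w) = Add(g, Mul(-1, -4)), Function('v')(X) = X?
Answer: Add(52, Pow(5, Rational(1, 2))) ≈ 54.236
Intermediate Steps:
g = 48 (g = Mul(-6, -8) = 48)
Function('r')(k) = Add(2, Mul(-1, k)) (Function('r')(k) = Mul(Add(-2, k), -1) = Add(2, Mul(-1, k)))
Function('u')(U, w) = 52 (Function('u')(U, w) = Add(48, Mul(-1, -4)) = Add(48, 4) = 52)
Add(Function('u')(67, Function('r')(2)), Function('v')(Pow(Add(1, 4), Rational(1, 2)))) = Add(52, Pow(Add(1, 4), Rational(1, 2))) = Add(52, Pow(5, Rational(1, 2)))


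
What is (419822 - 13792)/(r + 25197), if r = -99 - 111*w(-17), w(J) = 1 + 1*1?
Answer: 203015/12438 ≈ 16.322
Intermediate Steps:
w(J) = 2 (w(J) = 1 + 1 = 2)
r = -321 (r = -99 - 111*2 = -99 - 222 = -321)
(419822 - 13792)/(r + 25197) = (419822 - 13792)/(-321 + 25197) = 406030/24876 = 406030*(1/24876) = 203015/12438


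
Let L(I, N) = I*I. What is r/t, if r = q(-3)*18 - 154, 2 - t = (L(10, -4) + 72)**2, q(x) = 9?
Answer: -4/14791 ≈ -0.00027043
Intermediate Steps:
L(I, N) = I**2
t = -29582 (t = 2 - (10**2 + 72)**2 = 2 - (100 + 72)**2 = 2 - 1*172**2 = 2 - 1*29584 = 2 - 29584 = -29582)
r = 8 (r = 9*18 - 154 = 162 - 154 = 8)
r/t = 8/(-29582) = 8*(-1/29582) = -4/14791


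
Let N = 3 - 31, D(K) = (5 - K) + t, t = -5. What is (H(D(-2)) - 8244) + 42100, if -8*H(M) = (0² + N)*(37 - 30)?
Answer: 67761/2 ≈ 33881.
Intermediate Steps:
D(K) = -K (D(K) = (5 - K) - 5 = -K)
N = -28
H(M) = 49/2 (H(M) = -(0² - 28)*(37 - 30)/8 = -(0 - 28)*7/8 = -(-7)*7/2 = -⅛*(-196) = 49/2)
(H(D(-2)) - 8244) + 42100 = (49/2 - 8244) + 42100 = -16439/2 + 42100 = 67761/2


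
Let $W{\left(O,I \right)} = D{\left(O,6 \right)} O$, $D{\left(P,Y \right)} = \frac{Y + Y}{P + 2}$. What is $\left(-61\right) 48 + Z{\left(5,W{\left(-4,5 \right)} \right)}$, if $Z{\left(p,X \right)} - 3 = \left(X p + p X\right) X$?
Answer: $2835$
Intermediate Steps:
$D{\left(P,Y \right)} = \frac{2 Y}{2 + P}$
$W{\left(O,I \right)} = \frac{12 O}{2 + O}$ ($W{\left(O,I \right)} = 2 \cdot 6 \frac{1}{2 + O} O = \frac{12}{2 + O} O = \frac{12 O}{2 + O}$)
$Z{\left(p,X \right)} = 3 + 2 p X^{2}$ ($Z{\left(p,X \right)} = 3 + \left(X p + p X\right) X = 3 + \left(X p + X p\right) X = 3 + 2 X p X = 3 + 2 p X^{2}$)
$\left(-61\right) 48 + Z{\left(5,W{\left(-4,5 \right)} \right)} = \left(-61\right) 48 + \left(3 + 2 \cdot 5 \left(12 \left(-4\right) \frac{1}{2 - 4}\right)^{2}\right) = -2928 + \left(3 + 2 \cdot 5 \left(12 \left(-4\right) \frac{1}{-2}\right)^{2}\right) = -2928 + \left(3 + 2 \cdot 5 \left(12 \left(-4\right) \left(- \frac{1}{2}\right)\right)^{2}\right) = -2928 + \left(3 + 2 \cdot 5 \cdot 24^{2}\right) = -2928 + \left(3 + 2 \cdot 5 \cdot 576\right) = -2928 + \left(3 + 5760\right) = -2928 + 5763 = 2835$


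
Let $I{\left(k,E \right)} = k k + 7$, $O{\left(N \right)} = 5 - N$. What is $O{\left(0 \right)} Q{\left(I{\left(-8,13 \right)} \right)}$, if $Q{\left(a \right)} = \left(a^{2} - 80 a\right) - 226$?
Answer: $-4325$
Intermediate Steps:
$I{\left(k,E \right)} = 7 + k^{2}$ ($I{\left(k,E \right)} = k^{2} + 7 = 7 + k^{2}$)
$Q{\left(a \right)} = -226 + a^{2} - 80 a$
$O{\left(0 \right)} Q{\left(I{\left(-8,13 \right)} \right)} = \left(5 - 0\right) \left(-226 + \left(7 + \left(-8\right)^{2}\right)^{2} - 80 \left(7 + \left(-8\right)^{2}\right)\right) = \left(5 + 0\right) \left(-226 + \left(7 + 64\right)^{2} - 80 \left(7 + 64\right)\right) = 5 \left(-226 + 71^{2} - 5680\right) = 5 \left(-226 + 5041 - 5680\right) = 5 \left(-865\right) = -4325$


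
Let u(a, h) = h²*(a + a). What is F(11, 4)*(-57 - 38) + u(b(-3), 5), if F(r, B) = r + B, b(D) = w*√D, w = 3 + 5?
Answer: -1425 + 400*I*√3 ≈ -1425.0 + 692.82*I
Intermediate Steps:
w = 8
b(D) = 8*√D
F(r, B) = B + r
u(a, h) = 2*a*h² (u(a, h) = h²*(2*a) = 2*a*h²)
F(11, 4)*(-57 - 38) + u(b(-3), 5) = (4 + 11)*(-57 - 38) + 2*(8*√(-3))*5² = 15*(-95) + 2*(8*(I*√3))*25 = -1425 + 2*(8*I*√3)*25 = -1425 + 400*I*√3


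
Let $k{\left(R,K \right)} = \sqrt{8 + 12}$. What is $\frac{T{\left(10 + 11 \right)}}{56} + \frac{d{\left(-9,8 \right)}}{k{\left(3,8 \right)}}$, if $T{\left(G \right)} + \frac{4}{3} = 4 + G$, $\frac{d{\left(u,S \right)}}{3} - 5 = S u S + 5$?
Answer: $\frac{71}{168} - \frac{849 \sqrt{5}}{5} \approx -379.26$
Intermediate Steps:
$d{\left(u,S \right)} = 30 + 3 u S^{2}$ ($d{\left(u,S \right)} = 15 + 3 \left(S u S + 5\right) = 15 + 3 \left(u S^{2} + 5\right) = 15 + 3 \left(5 + u S^{2}\right) = 15 + \left(15 + 3 u S^{2}\right) = 30 + 3 u S^{2}$)
$k{\left(R,K \right)} = 2 \sqrt{5}$ ($k{\left(R,K \right)} = \sqrt{20} = 2 \sqrt{5}$)
$T{\left(G \right)} = \frac{8}{3} + G$ ($T{\left(G \right)} = - \frac{4}{3} + \left(4 + G\right) = \frac{8}{3} + G$)
$\frac{T{\left(10 + 11 \right)}}{56} + \frac{d{\left(-9,8 \right)}}{k{\left(3,8 \right)}} = \frac{\frac{8}{3} + \left(10 + 11\right)}{56} + \frac{30 + 3 \left(-9\right) 8^{2}}{2 \sqrt{5}} = \left(\frac{8}{3} + 21\right) \frac{1}{56} + \left(30 + 3 \left(-9\right) 64\right) \frac{\sqrt{5}}{10} = \frac{71}{3} \cdot \frac{1}{56} + \left(30 - 1728\right) \frac{\sqrt{5}}{10} = \frac{71}{168} - 1698 \frac{\sqrt{5}}{10} = \frac{71}{168} - \frac{849 \sqrt{5}}{5}$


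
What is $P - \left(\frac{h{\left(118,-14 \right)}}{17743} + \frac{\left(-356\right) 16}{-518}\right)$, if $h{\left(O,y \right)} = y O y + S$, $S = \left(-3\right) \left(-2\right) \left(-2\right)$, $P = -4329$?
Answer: $- \frac{19950165881}{4595437} \approx -4341.3$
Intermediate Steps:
$S = -12$ ($S = 6 \left(-2\right) = -12$)
$h{\left(O,y \right)} = -12 + O y^{2}$ ($h{\left(O,y \right)} = y O y - 12 = O y y - 12 = O y^{2} - 12 = -12 + O y^{2}$)
$P - \left(\frac{h{\left(118,-14 \right)}}{17743} + \frac{\left(-356\right) 16}{-518}\right) = -4329 - \left(\frac{-12 + 118 \left(-14\right)^{2}}{17743} + \frac{\left(-356\right) 16}{-518}\right) = -4329 - \left(\left(-12 + 118 \cdot 196\right) \frac{1}{17743} - - \frac{2848}{259}\right) = -4329 - \left(\left(-12 + 23128\right) \frac{1}{17743} + \frac{2848}{259}\right) = -4329 - \left(23116 \cdot \frac{1}{17743} + \frac{2848}{259}\right) = -4329 - \left(\frac{23116}{17743} + \frac{2848}{259}\right) = -4329 - \frac{56519108}{4595437} = - \frac{19950165881}{4595437}$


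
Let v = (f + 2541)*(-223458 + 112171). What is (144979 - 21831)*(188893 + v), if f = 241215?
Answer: -3340597014108692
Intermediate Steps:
v = -27126873972 (v = (241215 + 2541)*(-223458 + 112171) = 243756*(-111287) = -27126873972)
(144979 - 21831)*(188893 + v) = (144979 - 21831)*(188893 - 27126873972) = 123148*(-27126685079) = -3340597014108692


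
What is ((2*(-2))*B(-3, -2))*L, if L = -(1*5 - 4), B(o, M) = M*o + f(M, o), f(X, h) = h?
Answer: 12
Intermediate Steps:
B(o, M) = o + M*o (B(o, M) = M*o + o = o + M*o)
L = -1 (L = -(5 - 4) = -1*1 = -1)
((2*(-2))*B(-3, -2))*L = ((2*(-2))*(-3*(1 - 2)))*(-1) = -(-12)*(-1)*(-1) = -4*3*(-1) = -12*(-1) = 12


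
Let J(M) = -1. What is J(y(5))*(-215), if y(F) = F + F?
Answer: 215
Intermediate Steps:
y(F) = 2*F
J(y(5))*(-215) = -1*(-215) = 215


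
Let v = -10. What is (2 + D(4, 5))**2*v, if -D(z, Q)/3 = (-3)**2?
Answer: -6250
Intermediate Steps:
D(z, Q) = -27 (D(z, Q) = -3*(-3)**2 = -3*9 = -27)
(2 + D(4, 5))**2*v = (2 - 27)**2*(-10) = (-25)**2*(-10) = 625*(-10) = -6250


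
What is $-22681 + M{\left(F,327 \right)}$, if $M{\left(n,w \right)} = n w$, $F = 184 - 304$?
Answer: $-61921$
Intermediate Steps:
$F = -120$ ($F = 184 - 304 = -120$)
$-22681 + M{\left(F,327 \right)} = -22681 - 39240 = -61921$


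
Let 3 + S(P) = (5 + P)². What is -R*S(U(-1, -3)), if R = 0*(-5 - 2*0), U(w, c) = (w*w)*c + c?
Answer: 0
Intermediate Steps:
U(w, c) = c + c*w² (U(w, c) = w²*c + c = c*w² + c = c + c*w²)
S(P) = -3 + (5 + P)²
R = 0 (R = 0*(-5 + 0) = 0*(-5) = 0)
-R*S(U(-1, -3)) = -0*(-3 + (5 - 3*(1 + (-1)²))²) = -0*(-3 + (5 - 3*(1 + 1))²) = -0*(-3 + (5 - 3*2)²) = -0*(-3 + (5 - 6)²) = -0*(-3 + (-1)²) = -0*(-3 + 1) = -0*(-2) = -1*0 = 0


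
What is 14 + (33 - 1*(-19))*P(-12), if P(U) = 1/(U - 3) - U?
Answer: 9518/15 ≈ 634.53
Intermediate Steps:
P(U) = 1/(-3 + U) - U
14 + (33 - 1*(-19))*P(-12) = 14 + (33 - 1*(-19))*((1 - 1*(-12)² + 3*(-12))/(-3 - 12)) = 14 + (33 + 19)*((1 - 1*144 - 36)/(-15)) = 14 + 52*(-(1 - 144 - 36)/15) = 14 + 52*(-1/15*(-179)) = 14 + 52*(179/15) = 14 + 9308/15 = 9518/15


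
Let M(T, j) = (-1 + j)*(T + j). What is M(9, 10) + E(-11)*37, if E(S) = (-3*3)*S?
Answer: 3834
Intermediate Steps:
E(S) = -9*S
M(9, 10) + E(-11)*37 = (10² - 1*9 - 1*10 + 9*10) - 9*(-11)*37 = (100 - 9 - 10 + 90) + 99*37 = 171 + 3663 = 3834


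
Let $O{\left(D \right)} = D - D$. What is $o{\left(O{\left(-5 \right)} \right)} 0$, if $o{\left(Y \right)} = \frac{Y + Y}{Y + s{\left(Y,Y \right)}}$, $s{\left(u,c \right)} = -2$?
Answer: $0$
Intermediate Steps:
$O{\left(D \right)} = 0$
$o{\left(Y \right)} = \frac{2 Y}{-2 + Y}$ ($o{\left(Y \right)} = \frac{Y + Y}{Y - 2} = \frac{2 Y}{-2 + Y}$)
$o{\left(O{\left(-5 \right)} \right)} 0 = 2 \cdot 0 \frac{1}{-2 + 0} \cdot 0 = 2 \cdot 0 \frac{1}{-2} \cdot 0 = 2 \cdot 0 \left(- \frac{1}{2}\right) 0 = 0 \cdot 0 = 0$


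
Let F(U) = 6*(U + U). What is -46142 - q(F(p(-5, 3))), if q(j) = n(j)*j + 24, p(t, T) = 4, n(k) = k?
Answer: -48470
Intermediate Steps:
F(U) = 12*U (F(U) = 6*(2*U) = 12*U)
q(j) = 24 + j² (q(j) = j*j + 24 = j² + 24 = 24 + j²)
-46142 - q(F(p(-5, 3))) = -46142 - (24 + (12*4)²) = -46142 - (24 + 48²) = -46142 - (24 + 2304) = -46142 - 1*2328 = -46142 - 2328 = -48470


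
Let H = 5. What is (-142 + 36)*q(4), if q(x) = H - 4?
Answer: -106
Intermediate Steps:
q(x) = 1 (q(x) = 5 - 4 = 1)
(-142 + 36)*q(4) = (-142 + 36)*1 = -106*1 = -106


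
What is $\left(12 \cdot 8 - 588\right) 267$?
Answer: $-131364$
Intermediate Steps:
$\left(12 \cdot 8 - 588\right) 267 = \left(96 - 588\right) 267 = \left(-492\right) 267 = -131364$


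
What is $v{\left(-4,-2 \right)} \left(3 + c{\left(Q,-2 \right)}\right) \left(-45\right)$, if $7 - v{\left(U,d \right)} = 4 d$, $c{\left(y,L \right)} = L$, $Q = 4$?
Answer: $-675$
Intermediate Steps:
$v{\left(U,d \right)} = 7 - 4 d$
$v{\left(-4,-2 \right)} \left(3 + c{\left(Q,-2 \right)}\right) \left(-45\right) = \left(7 - -8\right) \left(3 - 2\right) \left(-45\right) = \left(7 + 8\right) 1 \left(-45\right) = 15 \cdot 1 \left(-45\right) = 15 \left(-45\right) = -675$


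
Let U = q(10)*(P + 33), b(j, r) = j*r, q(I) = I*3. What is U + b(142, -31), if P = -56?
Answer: -5092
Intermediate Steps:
q(I) = 3*I
U = -690 (U = (3*10)*(-56 + 33) = 30*(-23) = -690)
U + b(142, -31) = -690 + 142*(-31) = -690 - 4402 = -5092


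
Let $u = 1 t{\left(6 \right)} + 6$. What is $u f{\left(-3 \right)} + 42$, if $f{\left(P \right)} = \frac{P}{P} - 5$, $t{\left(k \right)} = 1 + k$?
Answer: $-10$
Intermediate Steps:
$u = 13$ ($u = 1 \left(1 + 6\right) + 6 = 1 \cdot 7 + 6 = 7 + 6 = 13$)
$f{\left(P \right)} = -4$ ($f{\left(P \right)} = 1 - 5 = -4$)
$u f{\left(-3 \right)} + 42 = 13 \left(-4\right) + 42 = -52 + 42 = -10$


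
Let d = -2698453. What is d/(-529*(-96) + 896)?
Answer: -2698453/51680 ≈ -52.215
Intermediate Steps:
d/(-529*(-96) + 896) = -2698453/(-529*(-96) + 896) = -2698453/(50784 + 896) = -2698453/51680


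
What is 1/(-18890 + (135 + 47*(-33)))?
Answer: -1/20306 ≈ -4.9247e-5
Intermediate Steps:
1/(-18890 + (135 + 47*(-33))) = 1/(-18890 + (135 - 1551)) = 1/(-18890 - 1416) = 1/(-20306) = -1/20306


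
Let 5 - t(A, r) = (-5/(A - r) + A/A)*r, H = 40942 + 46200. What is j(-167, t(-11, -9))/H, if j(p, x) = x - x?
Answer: 0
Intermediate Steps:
H = 87142
t(A, r) = 5 - r*(1 - 5/(A - r)) (t(A, r) = 5 - (-5/(A - r) + A/A)*r = 5 - (-5/(A - r) + 1)*r = 5 - (1 - 5/(A - r))*r = 5 - r*(1 - 5/(A - r)))
j(p, x) = 0
j(-167, t(-11, -9))/H = 0/87142 = 0*(1/87142) = 0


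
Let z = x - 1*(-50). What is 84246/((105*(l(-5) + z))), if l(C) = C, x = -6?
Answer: 28082/1365 ≈ 20.573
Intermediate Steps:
z = 44 (z = -6 - 1*(-50) = -6 + 50 = 44)
84246/((105*(l(-5) + z))) = 84246/((105*(-5 + 44))) = 84246/((105*39)) = 84246/4095 = 84246*(1/4095) = 28082/1365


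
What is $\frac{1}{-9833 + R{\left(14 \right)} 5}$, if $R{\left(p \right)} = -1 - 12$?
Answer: $- \frac{1}{9898} \approx -0.00010103$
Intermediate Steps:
$R{\left(p \right)} = -13$ ($R{\left(p \right)} = -1 - 12 = -13$)
$\frac{1}{-9833 + R{\left(14 \right)} 5} = \frac{1}{-9833 - 65} = \frac{1}{-9898} = - \frac{1}{9898}$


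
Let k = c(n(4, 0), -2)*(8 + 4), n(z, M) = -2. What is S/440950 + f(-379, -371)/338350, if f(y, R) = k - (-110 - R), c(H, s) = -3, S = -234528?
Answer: -1589670219/2983908650 ≈ -0.53275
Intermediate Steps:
k = -36 (k = -3*(8 + 4) = -3*12 = -36)
f(y, R) = 74 + R (f(y, R) = -36 - (-110 - R) = -36 + (110 + R) = 74 + R)
S/440950 + f(-379, -371)/338350 = -234528/440950 + (74 - 371)/338350 = -234528*1/440950 - 297*1/338350 = -117264/220475 - 297/338350 = -1589670219/2983908650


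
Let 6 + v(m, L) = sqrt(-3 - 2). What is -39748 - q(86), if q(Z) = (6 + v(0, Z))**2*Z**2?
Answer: 0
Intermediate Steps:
v(m, L) = -6 + I*sqrt(5) (v(m, L) = -6 + sqrt(-3 - 2) = -6 + sqrt(-5) = -6 + I*sqrt(5))
q(Z) = -5*Z**2 (q(Z) = (6 + (-6 + I*sqrt(5)))**2*Z**2 = (I*sqrt(5))**2*Z**2 = -5*Z**2)
-39748 - q(86) = -39748 - (-5)*86**2 = -39748 - (-5)*7396 = -39748 - 1*(-36980) = -39748 + 36980 = -2768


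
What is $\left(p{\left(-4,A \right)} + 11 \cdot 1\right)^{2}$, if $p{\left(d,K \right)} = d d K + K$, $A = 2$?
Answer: $2025$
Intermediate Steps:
$p{\left(d,K \right)} = K + K d^{2}$ ($p{\left(d,K \right)} = d^{2} K + K = K d^{2} + K = K + K d^{2}$)
$\left(p{\left(-4,A \right)} + 11 \cdot 1\right)^{2} = \left(2 \left(1 + \left(-4\right)^{2}\right) + 11 \cdot 1\right)^{2} = \left(2 \left(1 + 16\right) + 11\right)^{2} = \left(2 \cdot 17 + 11\right)^{2} = \left(34 + 11\right)^{2} = 45^{2} = 2025$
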